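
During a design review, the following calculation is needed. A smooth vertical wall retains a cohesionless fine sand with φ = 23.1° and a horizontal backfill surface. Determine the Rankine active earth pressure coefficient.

0.436

K_a = (1 − sin φ)/(1 + sin φ) = (1 − sin 23.1°)/(1 + sin 23.1°) = 0.4364.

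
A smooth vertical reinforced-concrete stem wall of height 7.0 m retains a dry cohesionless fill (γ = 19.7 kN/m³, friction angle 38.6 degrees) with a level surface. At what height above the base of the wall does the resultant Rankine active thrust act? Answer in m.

2.33 m

K_a = 0.2316.
The pressure distribution is triangular, so the resultant acts at H/3 above the base = 7.0/3 = 2.333 m.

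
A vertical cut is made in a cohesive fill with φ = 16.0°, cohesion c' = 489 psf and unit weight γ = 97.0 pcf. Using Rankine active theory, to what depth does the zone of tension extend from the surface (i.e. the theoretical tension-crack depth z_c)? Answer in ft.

K_a = tan²(45° − 16.0°/2) = 0.5678; √K_a = 0.7536.
The active pressure is zero where K_a γ z = 2c√K_a, so z_c = 2c/(γ√K_a) = 2×489/(97.0×0.7536) = 13.38 ft.

13.4 ft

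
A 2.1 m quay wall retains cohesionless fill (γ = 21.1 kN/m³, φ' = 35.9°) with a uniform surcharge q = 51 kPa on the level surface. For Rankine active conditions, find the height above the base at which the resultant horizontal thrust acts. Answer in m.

0.944 m

K_a = 0.2607.
Triangular part P₁ = ½K_aγH² = 12.13 at H/3 = 0.7000 m; rectangular part P₂ = K_a q H = 27.93 at H/2 = 1.050 m.
ȳ = (P₁·0.7000 + P₂·1.050)/(P₁+P₂) = 0.9440 m.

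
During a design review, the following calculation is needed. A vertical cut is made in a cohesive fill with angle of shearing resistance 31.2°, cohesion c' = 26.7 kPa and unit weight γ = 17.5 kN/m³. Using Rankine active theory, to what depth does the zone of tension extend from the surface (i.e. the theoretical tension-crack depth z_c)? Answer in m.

5.42 m

K_a = tan²(45° − 31.2°/2) = 0.3175; √K_a = 0.5635.
The active pressure is zero where K_a γ z = 2c√K_a, so z_c = 2c/(γ√K_a) = 2×26.7/(17.5×0.5635) = 5.415 m.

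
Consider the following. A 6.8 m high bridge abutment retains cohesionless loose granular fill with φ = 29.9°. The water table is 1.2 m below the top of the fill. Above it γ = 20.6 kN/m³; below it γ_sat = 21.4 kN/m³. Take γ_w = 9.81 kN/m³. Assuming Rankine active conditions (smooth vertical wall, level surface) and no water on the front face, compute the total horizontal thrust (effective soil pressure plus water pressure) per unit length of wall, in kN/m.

K_a = tan²(45° − φ/2) = 0.3347.
γ' = 21.4 − 9.81 = 11.59 kN/m³. Depth below WT = 5.6 m.
σ'_h at WT = K_a γ d_w = 8.273 kPa; at base = 8.273 + K_a γ' × 5.6 = 30.00 kPa.
P₁ (0–1.2 m) = ½×8.273×1.2 = 4.964. P₂ (1.2–6.8 m) = ½(8.273+30.00)×5.6 = 107.2.
P_w = ½ γ_w h₂² = 0.5×9.81×5.6² = 153.8. Total = 4.964+107.2+153.8 = 265.9 kN/m.

266 kN/m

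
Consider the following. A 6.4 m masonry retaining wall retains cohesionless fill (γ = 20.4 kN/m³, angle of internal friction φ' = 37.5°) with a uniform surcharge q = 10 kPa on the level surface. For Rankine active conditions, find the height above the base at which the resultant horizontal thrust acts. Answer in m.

2.28 m

K_a = 0.2432.
Triangular part P₁ = ½K_aγH² = 101.6 at H/3 = 2.133 m; rectangular part P₂ = K_a q H = 15.56 at H/2 = 3.200 m.
ȳ = (P₁·2.133 + P₂·3.200)/(P₁+P₂) = 2.275 m.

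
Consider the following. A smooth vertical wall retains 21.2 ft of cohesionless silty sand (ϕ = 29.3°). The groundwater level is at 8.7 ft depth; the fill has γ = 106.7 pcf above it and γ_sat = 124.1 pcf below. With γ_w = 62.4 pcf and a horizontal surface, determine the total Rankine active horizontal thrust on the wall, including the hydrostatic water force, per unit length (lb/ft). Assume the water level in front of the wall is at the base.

K_a = tan²(45° − φ/2) = 0.3428.
γ' = 124.1 − 62.4 = 61.70 pcf. Depth below WT = 12.5 ft.
σ'_h at WT = K_a γ d_w = 318.3 psf; at base = 318.3 + K_a γ' × 12.5 = 582.7 psf.
P₁ (0–8.7 ft) = ½×318.3×8.7 = 1384. P₂ (8.7–21.2 ft) = ½(318.3+582.7)×12.5 = 5631.
P_w = ½ γ_w h₂² = 0.5×62.4×12.5² = 4875. Total = 1384+5631+4875 = 11890 lb/ft.

11900 lb/ft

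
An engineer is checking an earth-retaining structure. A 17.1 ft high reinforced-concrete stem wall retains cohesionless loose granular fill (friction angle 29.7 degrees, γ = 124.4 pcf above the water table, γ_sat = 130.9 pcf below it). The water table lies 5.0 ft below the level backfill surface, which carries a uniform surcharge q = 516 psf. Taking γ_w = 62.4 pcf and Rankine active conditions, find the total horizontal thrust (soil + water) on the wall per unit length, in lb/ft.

K_a = tan²(45° − φ/2) = 0.3374.
γ' = 130.9 − 62.4 = 68.50 pcf. h₂ = H − d_w = 12.1 ft.
σ'_h: at surface K_a·q = 174.1; at WT K_a(q+γd_w) = 383.9; at base K_a(q+γd_w+γ'h₂) = 663.6 psf.
P₁ = ½(174.1+383.9)×5.0 = 1395; P₂ = ½(383.9+663.6)×12.1 = 6338; P_w = ½γ_w h₂² = 4568.
Total = 1395+6338+4568 = 12300 lb/ft.

12300 lb/ft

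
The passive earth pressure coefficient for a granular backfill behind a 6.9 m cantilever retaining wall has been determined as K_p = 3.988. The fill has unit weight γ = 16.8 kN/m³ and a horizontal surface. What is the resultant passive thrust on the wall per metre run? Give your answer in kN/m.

1590 kN/m

P = ½ K_p γ H² = 0.5 × 3.988 × 16.8 × 6.9² = 1595 kN/m.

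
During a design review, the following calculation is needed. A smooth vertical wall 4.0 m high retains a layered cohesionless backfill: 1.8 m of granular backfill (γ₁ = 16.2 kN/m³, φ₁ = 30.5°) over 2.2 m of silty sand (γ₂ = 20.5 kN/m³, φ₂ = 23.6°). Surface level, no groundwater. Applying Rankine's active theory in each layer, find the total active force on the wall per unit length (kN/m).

57.3 kN/m

K_a1 = tan²(45°−30.5°/2) = 0.3267; K_a2 = tan²(45°−23.6°/2) = 0.4282.
Layer 1: σ at base = K_a1 γ₁ h₁ = 9.526 kPa; P₁ = ½×9.526×1.8 = 8.573.
Layer 2: σ_v at top = γ₁h₁ = 29.16; σ_h top = K_a2×29.16 = 12.49; σ_h base = K_a2×(29.16+20.5×2.2) = 31.80.
P₂ = ½(12.49+31.80)×2.2 = 48.71. Total P_a = 8.573+48.71 = 57.29 kN/m.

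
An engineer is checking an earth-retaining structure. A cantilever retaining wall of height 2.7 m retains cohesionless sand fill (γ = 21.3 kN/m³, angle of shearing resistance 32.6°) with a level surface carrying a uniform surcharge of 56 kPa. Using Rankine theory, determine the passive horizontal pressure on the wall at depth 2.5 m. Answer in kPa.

K_p = (1 + sin φ)/(1 − sin φ) = 3.336.
σ_v = γz + q = 21.3 × 2.5 + 56 = 109.2 kPa.
σ_h = K_p σ_v = 3.336 × 109.2 = 364.5 kPa.

364 kPa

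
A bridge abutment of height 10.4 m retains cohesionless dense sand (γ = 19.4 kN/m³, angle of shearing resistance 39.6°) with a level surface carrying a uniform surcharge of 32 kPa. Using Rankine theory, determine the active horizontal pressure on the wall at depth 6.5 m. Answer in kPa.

35.0 kPa

K_a = (1 − sin φ)/(1 + sin φ) = 0.2214.
σ_v = γz + q = 19.4 × 6.5 + 32 = 158.1 kPa.
σ_h = K_a σ_v = 0.2214 × 158.1 = 35.01 kPa.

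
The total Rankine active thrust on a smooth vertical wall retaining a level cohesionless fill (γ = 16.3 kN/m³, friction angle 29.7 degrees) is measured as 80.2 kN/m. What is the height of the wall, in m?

5.40 m

K_a = 0.3374. P_a = ½ K_a γ H² ⇒ H = √(2P_a/(K_a γ)).
H = √(2×80.2/(0.3374×16.3)) = 5.401 m.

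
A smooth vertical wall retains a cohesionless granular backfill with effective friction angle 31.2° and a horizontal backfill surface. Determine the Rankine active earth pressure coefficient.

K_a = (1 − sin φ)/(1 + sin φ) = (1 − sin 31.2°)/(1 + sin 31.2°) = 0.3175.

0.317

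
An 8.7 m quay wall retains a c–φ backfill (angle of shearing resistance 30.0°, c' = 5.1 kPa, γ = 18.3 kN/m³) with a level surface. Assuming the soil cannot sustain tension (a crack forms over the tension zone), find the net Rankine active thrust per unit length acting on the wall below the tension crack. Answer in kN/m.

K_a = 0.3333; √K_a = 0.5774.
Tension-crack depth z_c = 2c/(γ√K_a) = 2×5.1/(18.3×0.5774) = 0.9654 m.
σ_a at base = K_a γ H − 2c√K_a = 0.3333×18.3×8.7 − 2×5.1×0.5774 = 47.18 kPa.
P_a = ½ × 47.18 × (H − z_c) = 0.5×47.18×7.735 = 182.5 kN/m.

182 kN/m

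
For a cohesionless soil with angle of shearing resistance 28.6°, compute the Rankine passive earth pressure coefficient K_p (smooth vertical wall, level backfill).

2.84

K_p = (1 + sin φ)/(1 − sin φ) = tan²(45° + 28.6°/2) = 2.837.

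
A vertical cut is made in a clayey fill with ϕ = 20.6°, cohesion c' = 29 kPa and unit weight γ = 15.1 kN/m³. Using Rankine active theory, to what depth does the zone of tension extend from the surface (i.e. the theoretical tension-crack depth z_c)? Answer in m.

5.55 m

K_a = tan²(45° − 20.6°/2) = 0.4795; √K_a = 0.6924.
The active pressure is zero where K_a γ z = 2c√K_a, so z_c = 2c/(γ√K_a) = 2×29/(15.1×0.6924) = 5.547 m.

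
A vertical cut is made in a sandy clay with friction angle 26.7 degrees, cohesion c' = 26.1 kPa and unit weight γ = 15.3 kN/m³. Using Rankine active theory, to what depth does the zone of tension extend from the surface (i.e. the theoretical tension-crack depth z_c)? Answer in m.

5.53 m

K_a = tan²(45° − 26.7°/2) = 0.3800; √K_a = 0.6164.
The active pressure is zero where K_a γ z = 2c√K_a, so z_c = 2c/(γ√K_a) = 2×26.1/(15.3×0.6164) = 5.535 m.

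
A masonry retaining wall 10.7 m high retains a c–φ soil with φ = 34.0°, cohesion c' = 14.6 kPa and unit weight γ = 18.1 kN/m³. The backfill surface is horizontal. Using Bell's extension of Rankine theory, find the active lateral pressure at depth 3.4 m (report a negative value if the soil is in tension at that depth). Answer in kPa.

K_a = (1 − sin φ)/(1 + sin φ) = 0.2827.
σ_a = K_a γ z − 2c√K_a = 0.2827×18.1×3.4 − 2×14.6×0.5317 = 1.872 kPa.

1.87 kPa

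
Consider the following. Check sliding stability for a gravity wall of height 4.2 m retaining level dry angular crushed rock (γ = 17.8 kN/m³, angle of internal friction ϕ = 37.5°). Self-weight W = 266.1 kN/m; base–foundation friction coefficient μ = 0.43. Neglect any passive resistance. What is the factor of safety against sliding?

K_a = tan²(45° − 37.5°/2) = 0.2432.
P_a = ½K_aγH² = 0.5×0.2432×17.8×4.2² = 38.18 kN/m, acting at H/3 = 1.400 m above the base.
FS_sliding = μW / P_a = 0.43×266.1 / 38.18 = 2.997.

3.00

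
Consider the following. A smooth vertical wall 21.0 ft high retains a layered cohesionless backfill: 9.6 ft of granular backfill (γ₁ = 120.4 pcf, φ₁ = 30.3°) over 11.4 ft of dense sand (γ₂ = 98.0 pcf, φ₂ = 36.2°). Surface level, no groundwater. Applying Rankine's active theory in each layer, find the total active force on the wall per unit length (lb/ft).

6860 lb/ft

K_a1 = tan²(45°−30.3°/2) = 0.3293; K_a2 = tan²(45°−36.2°/2) = 0.2574.
Layer 1: σ at base = K_a1 γ₁ h₁ = 380.6 psf; P₁ = ½×380.6×9.6 = 1827.
Layer 2: σ_v at top = γ₁h₁ = 1156; σ_h top = K_a2×1156 = 297.5; σ_h base = K_a2×(1156+98.0×11.4) = 585.0.
P₂ = ½(297.5+585.0)×11.4 = 5030. Total P_a = 1827+5030 = 6858 lb/ft.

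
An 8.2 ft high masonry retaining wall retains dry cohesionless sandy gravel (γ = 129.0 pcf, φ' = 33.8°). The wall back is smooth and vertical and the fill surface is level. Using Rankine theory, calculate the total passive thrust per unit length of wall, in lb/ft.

K_p = tan²(45° + φ/2) = 3.508.
P_p = ½ K_p γ H² = 0.5 × 3.508 × 129.0 × 8.2² = 15210 lb/ft.

15200 lb/ft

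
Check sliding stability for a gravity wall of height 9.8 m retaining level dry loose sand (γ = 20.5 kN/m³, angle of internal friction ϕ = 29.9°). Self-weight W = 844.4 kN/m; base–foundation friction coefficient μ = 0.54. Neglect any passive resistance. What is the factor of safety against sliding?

K_a = tan²(45° − 29.9°/2) = 0.3347.
P_a = ½K_aγH² = 0.5×0.3347×20.5×9.8² = 329.5 kN/m, acting at H/3 = 3.267 m above the base.
FS_sliding = μW / P_a = 0.54×844.4 / 329.5 = 1.384.

1.38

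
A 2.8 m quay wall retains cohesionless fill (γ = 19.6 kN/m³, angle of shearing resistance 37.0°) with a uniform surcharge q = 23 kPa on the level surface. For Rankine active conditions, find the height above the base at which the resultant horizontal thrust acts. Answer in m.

K_a = 0.2486.
Triangular part P₁ = ½K_aγH² = 19.10 at H/3 = 0.9333 m; rectangular part P₂ = K_a q H = 16.01 at H/2 = 1.400 m.
ȳ = (P₁·0.9333 + P₂·1.400)/(P₁+P₂) = 1.146 m.

1.15 m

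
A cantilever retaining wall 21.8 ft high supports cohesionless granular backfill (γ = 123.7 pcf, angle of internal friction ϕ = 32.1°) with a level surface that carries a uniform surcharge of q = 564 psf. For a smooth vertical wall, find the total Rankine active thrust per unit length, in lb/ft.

12800 lb/ft

K_a = tan²(45° − φ/2) = 0.3060.
Soil triangle: ½ K_a γ H² = 0.5×0.3060×123.7×21.8² = 8994 lb/ft.
Surcharge rectangle: K_a q H = 0.3060×564×21.8 = 3762 lb/ft.
Total = 8994 + 3762 = 12760 lb/ft.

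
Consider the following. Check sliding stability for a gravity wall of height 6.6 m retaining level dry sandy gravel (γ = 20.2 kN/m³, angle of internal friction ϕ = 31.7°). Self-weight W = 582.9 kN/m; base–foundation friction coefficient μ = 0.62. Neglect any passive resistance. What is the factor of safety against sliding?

K_a = tan²(45° − 31.7°/2) = 0.3111.
P_a = ½K_aγH² = 0.5×0.3111×20.2×6.6² = 136.9 kN/m, acting at H/3 = 2.200 m above the base.
FS_sliding = μW / P_a = 0.62×582.9 / 136.9 = 2.641.

2.64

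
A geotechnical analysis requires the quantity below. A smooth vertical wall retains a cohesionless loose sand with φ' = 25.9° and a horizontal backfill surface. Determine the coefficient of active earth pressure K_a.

K_a = (1 − sin φ)/(1 + sin φ) = (1 − sin 25.9°)/(1 + sin 25.9°) = 0.3920.

0.392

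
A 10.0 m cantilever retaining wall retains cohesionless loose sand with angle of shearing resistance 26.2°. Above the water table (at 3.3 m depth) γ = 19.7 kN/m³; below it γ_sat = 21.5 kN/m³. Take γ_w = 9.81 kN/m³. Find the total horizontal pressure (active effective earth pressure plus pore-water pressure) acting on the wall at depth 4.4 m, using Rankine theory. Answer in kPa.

41.0 kPa

K_a = (1 − sin φ)/(1 + sin φ) = 0.3874.
γ' = 21.5 − 9.81 = 11.69 kN/m³.
Effective vertical stress at 4.4 m: σ'_v = 19.7×3.3 + 11.69×1.10 = 77.87 kPa.
σ'_h = K_a σ'_v = 0.3874 × 77.87 = 30.17 kPa; u = γ_w × 1.10 = 10.79 kPa.
Total σ_h = 30.17 + 10.79 = 40.96 kPa.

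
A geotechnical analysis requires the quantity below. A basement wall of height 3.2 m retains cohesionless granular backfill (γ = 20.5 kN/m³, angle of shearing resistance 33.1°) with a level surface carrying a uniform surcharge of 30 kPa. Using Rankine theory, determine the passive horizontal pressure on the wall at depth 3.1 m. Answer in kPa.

319 kPa

K_p = (1 + sin φ)/(1 − sin φ) = 3.406.
σ_v = γz + q = 20.5 × 3.1 + 30 = 93.55 kPa.
σ_h = K_p σ_v = 3.406 × 93.55 = 318.7 kPa.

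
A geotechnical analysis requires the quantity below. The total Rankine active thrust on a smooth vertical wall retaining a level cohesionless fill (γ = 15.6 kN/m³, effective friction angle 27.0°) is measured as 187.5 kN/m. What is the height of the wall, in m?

K_a = 0.3755. P_a = ½ K_a γ H² ⇒ H = √(2P_a/(K_a γ)).
H = √(2×187.5/(0.3755×15.6)) = 8.001 m.

8.00 m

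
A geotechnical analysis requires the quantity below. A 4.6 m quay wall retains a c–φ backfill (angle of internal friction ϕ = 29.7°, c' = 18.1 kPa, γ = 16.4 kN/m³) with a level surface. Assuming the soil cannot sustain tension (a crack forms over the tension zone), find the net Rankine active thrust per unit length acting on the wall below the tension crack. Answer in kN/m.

K_a = 0.3374; √K_a = 0.5808.
Tension-crack depth z_c = 2c/(γ√K_a) = 2×18.1/(16.4×0.5808) = 3.800 m.
σ_a at base = K_a γ H − 2c√K_a = 0.3374×16.4×4.6 − 2×18.1×0.5808 = 4.425 kPa.
P_a = ½ × 4.425 × (H − z_c) = 0.5×4.425×0.7998 = 1.770 kN/m.

1.77 kN/m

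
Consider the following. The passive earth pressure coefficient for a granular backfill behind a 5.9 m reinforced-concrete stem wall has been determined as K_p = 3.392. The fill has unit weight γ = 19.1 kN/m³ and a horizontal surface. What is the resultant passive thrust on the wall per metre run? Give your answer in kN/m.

1130 kN/m

P = ½ K_p γ H² = 0.5 × 3.392 × 19.1 × 5.9² = 1128 kN/m.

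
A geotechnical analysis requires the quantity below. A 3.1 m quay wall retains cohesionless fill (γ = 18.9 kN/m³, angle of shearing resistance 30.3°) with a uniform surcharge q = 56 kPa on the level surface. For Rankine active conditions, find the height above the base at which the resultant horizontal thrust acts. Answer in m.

1.37 m

K_a = 0.3293.
Triangular part P₁ = ½K_aγH² = 29.91 at H/3 = 1.033 m; rectangular part P₂ = K_a q H = 57.17 at H/2 = 1.550 m.
ȳ = (P₁·1.033 + P₂·1.550)/(P₁+P₂) = 1.373 m.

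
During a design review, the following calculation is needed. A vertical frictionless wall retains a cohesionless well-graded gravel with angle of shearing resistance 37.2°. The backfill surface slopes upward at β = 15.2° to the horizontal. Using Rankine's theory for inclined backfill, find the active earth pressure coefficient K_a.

0.269

K_a = cos β · (cos β − √(cos²β − cos²φ)) / (cos β + √(cos²β − cos²φ)).
cos β = 0.9650, cos φ = 0.7965, √(cos²β − cos²φ) = 0.5448.
K_a = 0.9650 × (0.9650 − 0.5448)/(0.9650 + 0.5448) = 0.2686.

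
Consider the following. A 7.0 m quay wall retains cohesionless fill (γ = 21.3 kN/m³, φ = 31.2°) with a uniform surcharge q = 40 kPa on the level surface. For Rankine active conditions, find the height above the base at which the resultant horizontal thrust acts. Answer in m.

2.74 m

K_a = 0.3175.
Triangular part P₁ = ½K_aγH² = 165.7 at H/3 = 2.333 m; rectangular part P₂ = K_a q H = 88.90 at H/2 = 3.500 m.
ȳ = (P₁·2.333 + P₂·3.500)/(P₁+P₂) = 2.741 m.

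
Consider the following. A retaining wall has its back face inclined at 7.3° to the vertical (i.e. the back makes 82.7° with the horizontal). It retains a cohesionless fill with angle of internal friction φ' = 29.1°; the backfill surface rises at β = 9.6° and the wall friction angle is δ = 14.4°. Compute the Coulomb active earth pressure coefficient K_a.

0.421

K_a = sin²(α+φ) / [sin²α · sin(α−δ) · (1 + √{sin(φ+δ)sin(φ−β) / (sin(α−δ)sin(α+β))})²].
With α = 82.7°, φ = 29.1°, δ = 14.4°, β = 9.6°: K_a = 0.4205.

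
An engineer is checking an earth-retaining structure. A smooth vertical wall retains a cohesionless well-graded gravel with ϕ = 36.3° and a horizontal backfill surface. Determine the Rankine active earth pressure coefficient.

0.256

K_a = (1 − sin φ)/(1 + sin φ) = (1 − sin 36.3°)/(1 + sin 36.3°) = 0.2563.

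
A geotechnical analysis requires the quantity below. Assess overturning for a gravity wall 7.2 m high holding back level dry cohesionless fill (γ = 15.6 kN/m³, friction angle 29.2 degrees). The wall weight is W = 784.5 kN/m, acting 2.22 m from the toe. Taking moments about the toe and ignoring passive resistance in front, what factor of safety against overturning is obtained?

K_a = tan²(45° − 29.2°/2) = 0.3442.
P_a = ½K_aγH² = 0.5×0.3442×15.6×7.2² = 139.2 kN/m, acting at H/3 = 2.400 m above the base.
Overturning moment M_o = P_a × H/3 = 139.2 × 2.400 = 334.0.
Resisting moment M_r = W × 2.22 = 784.5 × 2.22 = 1742.
FS_overturning = M_r/M_o = 1742/334.0 = 5.214.

5.21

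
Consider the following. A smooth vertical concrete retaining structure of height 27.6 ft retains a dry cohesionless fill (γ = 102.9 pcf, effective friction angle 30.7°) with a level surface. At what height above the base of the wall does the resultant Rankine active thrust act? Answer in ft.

K_a = 0.3240.
The pressure distribution is triangular, so the resultant acts at H/3 above the base = 27.6/3 = 9.200 ft.

9.20 ft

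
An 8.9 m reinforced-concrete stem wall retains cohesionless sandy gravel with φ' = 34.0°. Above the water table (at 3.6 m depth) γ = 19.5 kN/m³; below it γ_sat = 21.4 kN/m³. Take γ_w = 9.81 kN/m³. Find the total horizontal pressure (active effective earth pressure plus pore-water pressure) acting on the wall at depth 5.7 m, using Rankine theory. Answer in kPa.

47.3 kPa

K_a = (1 − sin φ)/(1 + sin φ) = 0.2827.
γ' = 21.4 − 9.81 = 11.59 kN/m³.
Effective vertical stress at 5.7 m: σ'_v = 19.5×3.6 + 11.59×2.10 = 94.54 kPa.
σ'_h = K_a σ'_v = 0.2827 × 94.54 = 26.73 kPa; u = γ_w × 2.10 = 20.60 kPa.
Total σ_h = 26.73 + 20.60 = 47.33 kPa.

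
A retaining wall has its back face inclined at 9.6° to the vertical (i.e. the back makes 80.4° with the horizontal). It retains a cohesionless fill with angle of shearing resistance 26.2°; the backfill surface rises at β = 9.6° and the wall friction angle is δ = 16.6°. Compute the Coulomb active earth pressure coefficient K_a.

K_a = sin²(α+φ) / [sin²α · sin(α−δ) · (1 + √{sin(φ+δ)sin(φ−β) / (sin(α−δ)sin(α+β))})²].
With α = 80.4°, φ = 26.2°, δ = 16.6°, β = 9.6°: K_a = 0.4905.

0.490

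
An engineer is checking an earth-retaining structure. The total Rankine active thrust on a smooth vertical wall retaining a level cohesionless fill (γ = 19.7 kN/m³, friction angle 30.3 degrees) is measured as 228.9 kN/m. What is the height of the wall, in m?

8.40 m

K_a = 0.3293. P_a = ½ K_a γ H² ⇒ H = √(2P_a/(K_a γ)).
H = √(2×228.9/(0.3293×19.7)) = 8.400 m.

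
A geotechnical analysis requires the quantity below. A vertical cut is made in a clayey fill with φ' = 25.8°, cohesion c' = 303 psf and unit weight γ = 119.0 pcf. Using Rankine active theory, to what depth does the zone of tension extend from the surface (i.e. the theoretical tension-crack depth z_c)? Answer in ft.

8.12 ft

K_a = tan²(45° − 25.8°/2) = 0.3935; √K_a = 0.6273.
The active pressure is zero where K_a γ z = 2c√K_a, so z_c = 2c/(γ√K_a) = 2×303/(119.0×0.6273) = 8.118 ft.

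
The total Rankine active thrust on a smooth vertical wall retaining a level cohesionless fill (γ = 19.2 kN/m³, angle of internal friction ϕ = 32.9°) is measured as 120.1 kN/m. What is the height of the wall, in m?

6.50 m

K_a = 0.2960. P_a = ½ K_a γ H² ⇒ H = √(2P_a/(K_a γ)).
H = √(2×120.1/(0.2960×19.2)) = 6.501 m.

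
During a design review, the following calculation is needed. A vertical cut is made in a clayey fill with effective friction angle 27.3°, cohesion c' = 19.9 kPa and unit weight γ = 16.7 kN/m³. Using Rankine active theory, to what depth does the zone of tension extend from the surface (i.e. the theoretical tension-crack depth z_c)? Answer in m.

K_a = tan²(45° − 27.3°/2) = 0.3711; √K_a = 0.6092.
The active pressure is zero where K_a γ z = 2c√K_a, so z_c = 2c/(γ√K_a) = 2×19.9/(16.7×0.6092) = 3.912 m.

3.91 m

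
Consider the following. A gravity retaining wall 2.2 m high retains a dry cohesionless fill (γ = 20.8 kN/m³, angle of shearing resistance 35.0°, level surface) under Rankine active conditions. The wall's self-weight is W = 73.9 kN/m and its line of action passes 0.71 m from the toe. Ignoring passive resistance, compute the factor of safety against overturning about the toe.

K_a = tan²(45° − 35.0°/2) = 0.2710.
P_a = ½K_aγH² = 0.5×0.2710×20.8×2.2² = 13.64 kN/m, acting at H/3 = 0.7333 m above the base.
Overturning moment M_o = P_a × H/3 = 13.64 × 0.7333 = 10.00.
Resisting moment M_r = W × 0.71 = 73.9 × 0.71 = 52.47.
FS_overturning = M_r/M_o = 52.47/10.00 = 5.245.

5.25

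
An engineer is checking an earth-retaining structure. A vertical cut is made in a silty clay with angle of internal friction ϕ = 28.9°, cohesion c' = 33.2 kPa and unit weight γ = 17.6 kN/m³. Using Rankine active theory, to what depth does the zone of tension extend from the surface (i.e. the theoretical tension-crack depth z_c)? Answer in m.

K_a = tan²(45° − 28.9°/2) = 0.3484; √K_a = 0.5902.
The active pressure is zero where K_a γ z = 2c√K_a, so z_c = 2c/(γ√K_a) = 2×33.2/(17.6×0.5902) = 6.392 m.

6.39 m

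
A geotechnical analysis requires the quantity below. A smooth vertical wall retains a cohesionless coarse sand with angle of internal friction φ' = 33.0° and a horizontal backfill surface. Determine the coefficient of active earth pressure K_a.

K_a = tan²(45° − φ/2) = tan²(28.50°) = 0.2948.

0.295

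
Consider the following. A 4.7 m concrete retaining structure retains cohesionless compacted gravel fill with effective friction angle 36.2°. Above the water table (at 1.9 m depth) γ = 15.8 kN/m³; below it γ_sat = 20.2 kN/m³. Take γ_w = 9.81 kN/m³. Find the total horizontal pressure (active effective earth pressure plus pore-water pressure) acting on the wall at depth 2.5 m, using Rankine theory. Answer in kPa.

K_a = (1 − sin φ)/(1 + sin φ) = 0.2574.
γ' = 20.2 − 9.81 = 10.39 kN/m³.
Effective vertical stress at 2.5 m: σ'_v = 15.8×1.9 + 10.39×0.600 = 36.25 kPa.
σ'_h = K_a σ'_v = 0.2574 × 36.25 = 9.331 kPa; u = γ_w × 0.600 = 5.886 kPa.
Total σ_h = 9.331 + 5.886 = 15.22 kPa.

15.2 kPa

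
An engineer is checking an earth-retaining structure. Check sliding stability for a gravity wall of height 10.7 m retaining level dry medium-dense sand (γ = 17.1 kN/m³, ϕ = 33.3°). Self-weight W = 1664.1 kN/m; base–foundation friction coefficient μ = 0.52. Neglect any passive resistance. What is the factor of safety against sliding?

K_a = tan²(45° − 33.3°/2) = 0.2911.
P_a = ½K_aγH² = 0.5×0.2911×17.1×10.7² = 285.0 kN/m, acting at H/3 = 3.567 m above the base.
FS_sliding = μW / P_a = 0.52×1664.1 / 285.0 = 3.036.

3.04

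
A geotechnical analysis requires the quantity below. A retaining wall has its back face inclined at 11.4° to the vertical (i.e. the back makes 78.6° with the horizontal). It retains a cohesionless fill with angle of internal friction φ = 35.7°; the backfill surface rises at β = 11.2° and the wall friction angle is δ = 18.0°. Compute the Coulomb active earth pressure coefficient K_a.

K_a = sin²(α+φ) / [sin²α · sin(α−δ) · (1 + √{sin(φ+δ)sin(φ−β) / (sin(α−δ)sin(α+β))})²].
With α = 78.6°, φ = 35.7°, δ = 18.0°, β = 11.2°: K_a = 0.3784.

0.378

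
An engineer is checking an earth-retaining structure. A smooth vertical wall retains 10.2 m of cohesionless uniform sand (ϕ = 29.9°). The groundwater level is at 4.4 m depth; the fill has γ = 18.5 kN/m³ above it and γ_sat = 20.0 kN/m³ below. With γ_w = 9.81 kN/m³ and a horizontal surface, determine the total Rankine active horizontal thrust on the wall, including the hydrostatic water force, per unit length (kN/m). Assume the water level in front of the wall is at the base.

K_a = tan²(45° − φ/2) = 0.3347.
γ' = 20.0 − 9.81 = 10.19 kN/m³. Depth below WT = 5.8 m.
σ'_h at WT = K_a γ d_w = 27.24 kPa; at base = 27.24 + K_a γ' × 5.8 = 47.02 kPa.
P₁ (0–4.4 m) = ½×27.24×4.4 = 59.93. P₂ (4.4–10.2 m) = ½(27.24+47.02)×5.8 = 215.4.
P_w = ½ γ_w h₂² = 0.5×9.81×5.8² = 165.0. Total = 59.93+215.4+165.0 = 440.3 kN/m.

440 kN/m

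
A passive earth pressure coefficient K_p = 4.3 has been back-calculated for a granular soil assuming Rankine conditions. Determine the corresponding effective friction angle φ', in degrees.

K_p = (1+sin φ)/(1−sin φ) ⇒ sin φ = (K_p − 1)/(K_p + 1) = 0.6226.
φ = arcsin(0.6226) = 38.51°.

38.5°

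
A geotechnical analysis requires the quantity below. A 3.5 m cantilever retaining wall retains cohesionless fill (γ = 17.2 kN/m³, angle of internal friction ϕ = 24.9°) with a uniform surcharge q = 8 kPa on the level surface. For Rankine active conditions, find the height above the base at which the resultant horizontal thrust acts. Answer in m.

1.29 m

K_a = 0.4074.
Triangular part P₁ = ½K_aγH² = 42.92 at H/3 = 1.167 m; rectangular part P₂ = K_a q H = 11.41 at H/2 = 1.750 m.
ȳ = (P₁·1.167 + P₂·1.750)/(P₁+P₂) = 1.289 m.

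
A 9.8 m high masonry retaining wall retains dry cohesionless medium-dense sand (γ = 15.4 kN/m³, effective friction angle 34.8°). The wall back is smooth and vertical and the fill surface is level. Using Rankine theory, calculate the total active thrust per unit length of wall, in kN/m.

202 kN/m

K_a = tan²(45° − φ/2) = 0.2733.
P_a = ½ K_a γ H² = 0.5 × 0.2733 × 15.4 × 9.8² = 202.1 kN/m.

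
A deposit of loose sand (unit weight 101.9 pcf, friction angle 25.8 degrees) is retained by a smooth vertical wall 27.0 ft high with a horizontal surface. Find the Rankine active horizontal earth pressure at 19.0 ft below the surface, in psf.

762 psf

K_a = (1 − sin φ)/(1 + sin φ) = 0.3935.
σ_h = K_a γ z = 0.3935 × 101.9 × 19.0 = 761.9 psf.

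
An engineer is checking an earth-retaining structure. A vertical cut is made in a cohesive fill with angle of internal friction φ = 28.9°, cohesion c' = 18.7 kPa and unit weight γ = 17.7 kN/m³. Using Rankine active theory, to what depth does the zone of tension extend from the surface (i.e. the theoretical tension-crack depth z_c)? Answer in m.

K_a = tan²(45° − 28.9°/2) = 0.3484; √K_a = 0.5902.
The active pressure is zero where K_a γ z = 2c√K_a, so z_c = 2c/(γ√K_a) = 2×18.7/(17.7×0.5902) = 3.580 m.

3.58 m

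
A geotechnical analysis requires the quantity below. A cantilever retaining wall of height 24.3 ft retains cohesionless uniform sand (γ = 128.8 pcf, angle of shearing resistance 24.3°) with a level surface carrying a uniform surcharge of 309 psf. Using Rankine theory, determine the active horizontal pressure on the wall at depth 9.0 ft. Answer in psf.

612 psf

K_a = (1 − sin φ)/(1 + sin φ) = 0.4169.
σ_v = γz + q = 128.8 × 9.0 + 309 = 1468 psf.
σ_h = K_a σ_v = 0.4169 × 1468 = 612.1 psf.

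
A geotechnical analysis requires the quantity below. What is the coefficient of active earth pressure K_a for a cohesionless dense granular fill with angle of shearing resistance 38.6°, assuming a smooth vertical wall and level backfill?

0.232

K_a = tan²(45° − φ/2) = tan²(25.70°) = 0.2316.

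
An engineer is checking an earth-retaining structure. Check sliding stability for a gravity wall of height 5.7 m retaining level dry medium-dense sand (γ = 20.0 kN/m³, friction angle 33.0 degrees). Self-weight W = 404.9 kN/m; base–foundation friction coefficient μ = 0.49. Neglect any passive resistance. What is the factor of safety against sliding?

2.07

K_a = tan²(45° − 33.0°/2) = 0.2948.
P_a = ½K_aγH² = 0.5×0.2948×20.0×5.7² = 95.78 kN/m, acting at H/3 = 1.900 m above the base.
FS_sliding = μW / P_a = 0.49×404.9 / 95.78 = 2.071.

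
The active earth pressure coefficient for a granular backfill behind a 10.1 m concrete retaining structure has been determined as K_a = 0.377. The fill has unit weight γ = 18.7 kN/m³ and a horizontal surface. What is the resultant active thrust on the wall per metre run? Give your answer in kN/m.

P = ½ K_a γ H² = 0.5 × 0.377 × 18.7 × 10.1² = 359.6 kN/m.

360 kN/m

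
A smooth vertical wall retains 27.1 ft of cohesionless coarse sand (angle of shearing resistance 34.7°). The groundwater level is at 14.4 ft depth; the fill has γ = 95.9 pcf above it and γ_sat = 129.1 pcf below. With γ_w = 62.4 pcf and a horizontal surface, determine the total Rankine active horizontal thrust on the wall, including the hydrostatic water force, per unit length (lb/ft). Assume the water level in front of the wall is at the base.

K_a = tan²(45° − φ/2) = 0.2745.
γ' = 129.1 − 62.4 = 66.70 pcf. Depth below WT = 12.7 ft.
σ'_h at WT = K_a γ d_w = 379.0 psf; at base = 379.0 + K_a γ' × 12.7 = 611.5 psf.
P₁ (0–14.4 ft) = ½×379.0×14.4 = 2729. P₂ (14.4–27.1 ft) = ½(379.0+611.5)×12.7 = 6290.
P_w = ½ γ_w h₂² = 0.5×62.4×12.7² = 5032. Total = 2729+6290+5032 = 14050 lb/ft.

14100 lb/ft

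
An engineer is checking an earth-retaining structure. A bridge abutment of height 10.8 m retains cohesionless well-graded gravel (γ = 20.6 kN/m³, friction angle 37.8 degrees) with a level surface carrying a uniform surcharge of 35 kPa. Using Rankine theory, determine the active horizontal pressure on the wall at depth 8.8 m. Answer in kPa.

51.9 kPa

K_a = (1 − sin φ)/(1 + sin φ) = 0.2400.
σ_v = γz + q = 20.6 × 8.8 + 35 = 216.3 kPa.
σ_h = K_a σ_v = 0.2400 × 216.3 = 51.91 kPa.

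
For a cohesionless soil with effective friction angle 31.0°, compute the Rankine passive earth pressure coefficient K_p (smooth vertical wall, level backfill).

K_p = (1 + sin φ)/(1 − sin φ) = tan²(45° + 31.0°/2) = 3.124.

3.12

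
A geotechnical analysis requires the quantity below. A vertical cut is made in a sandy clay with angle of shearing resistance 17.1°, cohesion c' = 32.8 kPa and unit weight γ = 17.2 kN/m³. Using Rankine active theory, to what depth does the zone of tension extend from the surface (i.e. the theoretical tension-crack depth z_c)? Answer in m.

5.16 m

K_a = tan²(45° − 17.1°/2) = 0.5455; √K_a = 0.7386.
The active pressure is zero where K_a γ z = 2c√K_a, so z_c = 2c/(γ√K_a) = 2×32.8/(17.2×0.7386) = 5.164 m.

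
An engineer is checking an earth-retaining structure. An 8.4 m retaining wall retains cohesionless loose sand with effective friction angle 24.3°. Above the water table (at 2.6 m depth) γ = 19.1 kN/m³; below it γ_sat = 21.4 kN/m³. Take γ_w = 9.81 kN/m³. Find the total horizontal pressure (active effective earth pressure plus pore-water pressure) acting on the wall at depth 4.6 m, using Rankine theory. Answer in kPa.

K_a = (1 − sin φ)/(1 + sin φ) = 0.4169.
γ' = 21.4 − 9.81 = 11.59 kN/m³.
Effective vertical stress at 4.6 m: σ'_v = 19.1×2.6 + 11.59×2.00 = 72.84 kPa.
σ'_h = K_a σ'_v = 0.4169 × 72.84 = 30.37 kPa; u = γ_w × 2.00 = 19.62 kPa.
Total σ_h = 30.37 + 19.62 = 49.99 kPa.

50.0 kPa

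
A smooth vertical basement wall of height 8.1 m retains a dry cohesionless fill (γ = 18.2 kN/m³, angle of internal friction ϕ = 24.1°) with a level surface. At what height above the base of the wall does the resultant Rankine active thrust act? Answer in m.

2.70 m

K_a = 0.4201.
The pressure distribution is triangular, so the resultant acts at H/3 above the base = 8.1/3 = 2.700 m.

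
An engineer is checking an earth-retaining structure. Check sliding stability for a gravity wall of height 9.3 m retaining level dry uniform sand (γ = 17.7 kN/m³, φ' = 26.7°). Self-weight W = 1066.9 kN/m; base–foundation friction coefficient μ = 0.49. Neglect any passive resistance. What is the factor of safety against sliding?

1.80

K_a = tan²(45° − 26.7°/2) = 0.3800.
P_a = ½K_aγH² = 0.5×0.3800×17.7×9.3² = 290.8 kN/m, acting at H/3 = 3.100 m above the base.
FS_sliding = μW / P_a = 0.49×1066.9 / 290.8 = 1.798.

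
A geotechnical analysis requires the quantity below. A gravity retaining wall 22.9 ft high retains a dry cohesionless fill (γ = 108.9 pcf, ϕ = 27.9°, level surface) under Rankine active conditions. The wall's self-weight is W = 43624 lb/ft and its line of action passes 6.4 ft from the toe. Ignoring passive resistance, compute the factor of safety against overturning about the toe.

K_a = tan²(45° − 27.9°/2) = 0.3625.
P_a = ½K_aγH² = 0.5×0.3625×108.9×22.9² = 10350 lb/ft, acting at H/3 = 7.633 ft above the base.
Overturning moment M_o = P_a × H/3 = 10350 × 7.633 = 79000.
Resisting moment M_r = W × 6.4 = 43624 × 6.4 = 279200.
FS_overturning = M_r/M_o = 279200/79000 = 3.534.

3.53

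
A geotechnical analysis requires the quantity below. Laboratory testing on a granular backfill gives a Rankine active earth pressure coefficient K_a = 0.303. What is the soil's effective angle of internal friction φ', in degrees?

32.3°

K_a = tan²(45° − φ/2) ⇒ 45° − φ/2 = arctan(√0.303) = 28.83°.
φ = 2(45° − 28.83°) = 32.34°.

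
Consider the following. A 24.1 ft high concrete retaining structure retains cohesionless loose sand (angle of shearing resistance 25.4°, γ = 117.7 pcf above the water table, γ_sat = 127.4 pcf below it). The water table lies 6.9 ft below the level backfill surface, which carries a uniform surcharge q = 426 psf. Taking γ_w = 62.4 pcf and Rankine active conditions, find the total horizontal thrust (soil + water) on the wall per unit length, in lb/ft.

23900 lb/ft

K_a = tan²(45° − φ/2) = 0.3996.
γ' = 127.4 − 62.4 = 65.00 pcf. h₂ = H − d_w = 17.2 ft.
σ'_h: at surface K_a·q = 170.2; at WT K_a(q+γd_w) = 494.8; at base K_a(q+γd_w+γ'h₂) = 941.6 psf.
P₁ = ½(170.2+494.8)×6.9 = 2294; P₂ = ½(494.8+941.6)×17.2 = 12350; P_w = ½γ_w h₂² = 9230.
Total = 2294+12350+9230 = 23880 lb/ft.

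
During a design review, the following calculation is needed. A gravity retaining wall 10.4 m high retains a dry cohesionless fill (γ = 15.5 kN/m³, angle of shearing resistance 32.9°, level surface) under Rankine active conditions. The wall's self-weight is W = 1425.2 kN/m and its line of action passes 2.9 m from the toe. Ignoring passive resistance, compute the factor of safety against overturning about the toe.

4.80

K_a = tan²(45° − 32.9°/2) = 0.2960.
P_a = ½K_aγH² = 0.5×0.2960×15.5×10.4² = 248.1 kN/m, acting at H/3 = 3.467 m above the base.
Overturning moment M_o = P_a × H/3 = 248.1 × 3.467 = 860.2.
Resisting moment M_r = W × 2.9 = 1425.2 × 2.9 = 4133.
FS_overturning = M_r/M_o = 4133/860.2 = 4.805.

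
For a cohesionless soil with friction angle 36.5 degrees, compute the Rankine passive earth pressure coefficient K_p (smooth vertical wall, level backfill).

K_p = (1 + sin φ)/(1 − sin φ) = tan²(45° + 36.5°/2) = 3.936.

3.94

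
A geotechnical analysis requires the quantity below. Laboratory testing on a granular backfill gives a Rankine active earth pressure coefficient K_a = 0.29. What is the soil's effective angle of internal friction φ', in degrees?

K_a = tan²(45° − φ/2) ⇒ 45° − φ/2 = arctan(√0.29) = 28.30°.
φ = 2(45° − 28.30°) = 33.39°.

33.4°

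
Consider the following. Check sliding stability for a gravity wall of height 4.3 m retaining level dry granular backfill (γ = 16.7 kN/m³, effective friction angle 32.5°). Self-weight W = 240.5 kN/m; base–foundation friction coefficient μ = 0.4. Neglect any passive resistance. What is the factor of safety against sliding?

K_a = tan²(45° − 32.5°/2) = 0.3010.
P_a = ½K_aγH² = 0.5×0.3010×16.7×4.3² = 46.47 kN/m, acting at H/3 = 1.433 m above the base.
FS_sliding = μW / P_a = 0.4×240.5 / 46.47 = 2.070.

2.07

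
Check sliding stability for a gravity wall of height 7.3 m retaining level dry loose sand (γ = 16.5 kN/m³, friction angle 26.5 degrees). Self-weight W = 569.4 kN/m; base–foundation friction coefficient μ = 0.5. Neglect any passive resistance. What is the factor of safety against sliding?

1.69

K_a = tan²(45° − 26.5°/2) = 0.3829.
P_a = ½K_aγH² = 0.5×0.3829×16.5×7.3² = 168.4 kN/m, acting at H/3 = 2.433 m above the base.
FS_sliding = μW / P_a = 0.5×569.4 / 168.4 = 1.691.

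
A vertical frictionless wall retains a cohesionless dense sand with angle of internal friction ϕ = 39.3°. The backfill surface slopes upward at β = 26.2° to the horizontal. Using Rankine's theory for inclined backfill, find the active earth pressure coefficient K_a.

0.294

K_a = cos β · (cos β − √(cos²β − cos²φ)) / (cos β + √(cos²β − cos²φ)).
cos β = 0.8973, cos φ = 0.7738, √(cos²β − cos²φ) = 0.4541.
K_a = 0.8973 × (0.8973 − 0.4541)/(0.8973 + 0.4541) = 0.2942.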